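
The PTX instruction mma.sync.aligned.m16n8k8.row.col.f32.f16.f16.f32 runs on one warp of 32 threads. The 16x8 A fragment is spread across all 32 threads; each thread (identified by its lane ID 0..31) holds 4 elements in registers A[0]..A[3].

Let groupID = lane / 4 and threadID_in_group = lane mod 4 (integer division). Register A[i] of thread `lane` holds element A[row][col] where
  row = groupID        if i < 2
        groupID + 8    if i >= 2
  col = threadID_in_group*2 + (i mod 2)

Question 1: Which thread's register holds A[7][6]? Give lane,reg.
r=7->g=7,rb=0  c=6->t=3,b0=0
L=7*4+3=31  i=0*2+0=0

31,0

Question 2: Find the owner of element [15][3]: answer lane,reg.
29,3

r=15→G=7,rhi=1  c=3→T=1,p=1
L=7*4+1=29  i=1*2+1=3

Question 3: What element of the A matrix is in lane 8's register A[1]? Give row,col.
2,1

lane 8->8/4=2, 8 mod 4=0
i=1  r:2+0->2  c:2·0+1->1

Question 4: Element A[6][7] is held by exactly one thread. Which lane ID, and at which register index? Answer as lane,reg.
r:6=>grp=6,rB=0  c:7=>tig=3,lo=1
L=6*4+3=27  i=0*2+1=1

27,1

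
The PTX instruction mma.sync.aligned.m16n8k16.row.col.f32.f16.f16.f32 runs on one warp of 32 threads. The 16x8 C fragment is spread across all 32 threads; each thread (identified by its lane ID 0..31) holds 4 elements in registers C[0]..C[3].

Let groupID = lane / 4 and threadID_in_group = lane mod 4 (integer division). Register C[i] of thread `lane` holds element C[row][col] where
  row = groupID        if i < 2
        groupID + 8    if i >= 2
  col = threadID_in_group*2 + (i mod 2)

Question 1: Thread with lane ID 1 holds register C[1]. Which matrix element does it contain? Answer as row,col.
0,3

1: gr=0,th=1
[1] (0+0,1*2+1) = (0,3)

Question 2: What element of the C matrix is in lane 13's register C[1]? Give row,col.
3,3

13: g=3,t=1
[1] (3+0,1*2+1) = (3,3)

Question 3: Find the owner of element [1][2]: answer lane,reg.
r=1→G=1,rhi=0  c=2→T=1,p=0
L=1*4+1=5  i=0*2+0=0

5,0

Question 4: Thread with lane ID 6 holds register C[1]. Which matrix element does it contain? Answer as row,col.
1,5

lane 6: G=1 (6/4), T=2 (6%4)
i=1: r=1+0=1, c=2*2+1=5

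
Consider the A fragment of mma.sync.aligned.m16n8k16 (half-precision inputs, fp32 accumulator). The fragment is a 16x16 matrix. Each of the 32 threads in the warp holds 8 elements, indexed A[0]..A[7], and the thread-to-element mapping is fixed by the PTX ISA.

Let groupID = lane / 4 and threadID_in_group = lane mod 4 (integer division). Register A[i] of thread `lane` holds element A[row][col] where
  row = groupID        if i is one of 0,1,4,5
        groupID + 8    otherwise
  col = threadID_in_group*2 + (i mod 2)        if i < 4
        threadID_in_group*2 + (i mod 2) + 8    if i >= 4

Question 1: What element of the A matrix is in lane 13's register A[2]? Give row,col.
11,2

lane 13: gr=3 (13/4), th=1 (13%4)
i=2: r=3+8=11, c=1*2+0+0=2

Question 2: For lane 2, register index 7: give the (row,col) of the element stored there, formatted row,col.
L=2->gid=2>>2=0, tid=2&3=2
[7]->row 0+8=8  col 2·2+1+8=13

8,13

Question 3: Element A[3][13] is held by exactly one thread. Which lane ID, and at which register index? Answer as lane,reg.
r:3=>grp=3,rB=0  c:13=>cB=1,tig=2,lo=1
L=3*4+2=14  i=1*4+0*2+1=5

14,5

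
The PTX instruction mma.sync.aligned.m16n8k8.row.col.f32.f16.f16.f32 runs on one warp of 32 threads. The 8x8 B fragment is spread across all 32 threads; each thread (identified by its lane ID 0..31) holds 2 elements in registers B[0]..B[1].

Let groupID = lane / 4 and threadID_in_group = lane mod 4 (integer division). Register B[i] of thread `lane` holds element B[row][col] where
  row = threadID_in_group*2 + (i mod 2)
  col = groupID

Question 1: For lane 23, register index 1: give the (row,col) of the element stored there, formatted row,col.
23: gr=5,th=3
[1] (3*2+1,5) = (7,5)

7,5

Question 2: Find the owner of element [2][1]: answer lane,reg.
5,0

c=1->g=1  r=2->t=1,b0=0
L=1*4+1=5  i=0=0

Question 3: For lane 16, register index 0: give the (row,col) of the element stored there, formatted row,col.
0,4

L=16⇒gr=16>>2=4, th=16&3=0
[0]⇒row 0·2+0=0  col gr=4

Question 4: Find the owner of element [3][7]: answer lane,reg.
29,1

c: 7->gid=7  r: 3->tid=1,i&1=1
L=7*4+1=29  i=1=1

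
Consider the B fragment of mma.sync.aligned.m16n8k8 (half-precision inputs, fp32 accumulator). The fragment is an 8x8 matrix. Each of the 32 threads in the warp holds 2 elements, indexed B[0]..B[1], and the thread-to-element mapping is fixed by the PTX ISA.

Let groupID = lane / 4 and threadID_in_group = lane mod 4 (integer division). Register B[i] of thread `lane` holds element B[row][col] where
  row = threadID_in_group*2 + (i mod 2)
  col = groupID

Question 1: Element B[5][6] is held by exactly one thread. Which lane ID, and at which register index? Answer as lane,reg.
26,1

c=6→G=6  r=5→T=2,p=1
L=6*4+2=26  i=1=1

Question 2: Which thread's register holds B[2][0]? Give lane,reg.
c=0->g=0  r=2->t=1,b0=0
L=0*4+1=1  i=0=0

1,0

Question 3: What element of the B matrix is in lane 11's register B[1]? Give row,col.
L=11->gid=11>>2=2, tid=11&3=3
[1]->row 3·2+1=7  col gid=2

7,2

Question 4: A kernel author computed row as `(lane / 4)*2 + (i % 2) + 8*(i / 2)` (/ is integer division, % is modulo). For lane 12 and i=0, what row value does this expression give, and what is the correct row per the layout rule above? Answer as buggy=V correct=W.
`(lane / 4)*2 + (i % 2) + 8*(i / 2)`[12,0]⇒6
L=12⇒gr=12>>2=3, th=12&3=0
[0]⇒row 0·2+0=0  col gr=3
row: 6 vs 0

buggy=6 correct=0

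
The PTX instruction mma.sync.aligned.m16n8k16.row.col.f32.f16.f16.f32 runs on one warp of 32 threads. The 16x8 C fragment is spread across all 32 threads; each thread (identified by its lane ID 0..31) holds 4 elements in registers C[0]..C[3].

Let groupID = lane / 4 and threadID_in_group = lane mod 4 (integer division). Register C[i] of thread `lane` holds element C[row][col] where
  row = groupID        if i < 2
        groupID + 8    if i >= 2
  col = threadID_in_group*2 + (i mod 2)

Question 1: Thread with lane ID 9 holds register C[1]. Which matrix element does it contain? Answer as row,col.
2,3

lane 9: gr=2 (9/4), th=1 (9%4)
i=1: r=2+0=2, c=1*2+1=3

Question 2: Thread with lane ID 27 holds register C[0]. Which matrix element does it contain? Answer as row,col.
6,6

lane 27->27/4=6, 27 mod 4=3
i=0  r:6+0->6  c:2·3+0->6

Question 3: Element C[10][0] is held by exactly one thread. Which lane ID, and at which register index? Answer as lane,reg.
r: 10->gid=2,r8=1  c: 0->tid=0,i&1=0
L=2*4+0=8  i=1*2+0=2

8,2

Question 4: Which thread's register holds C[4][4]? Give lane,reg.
18,0

r=4->g=4,rb=0  c=4->t=2,b0=0
L=4*4+2=18  i=0*2+0=0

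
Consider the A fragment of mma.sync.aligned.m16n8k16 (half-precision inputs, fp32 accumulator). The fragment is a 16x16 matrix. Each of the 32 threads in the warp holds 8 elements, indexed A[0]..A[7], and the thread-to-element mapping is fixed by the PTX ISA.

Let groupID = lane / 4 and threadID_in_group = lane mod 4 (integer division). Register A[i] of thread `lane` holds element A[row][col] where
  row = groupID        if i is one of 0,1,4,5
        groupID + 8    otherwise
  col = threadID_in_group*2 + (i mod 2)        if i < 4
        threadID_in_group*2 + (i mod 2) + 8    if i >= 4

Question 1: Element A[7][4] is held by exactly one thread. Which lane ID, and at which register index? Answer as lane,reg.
r:7=>grp=7,rB=0  c:4=>cB=0,tig=2,lo=0
L=7*4+2=30  i=0*4+0*2+0=0

30,0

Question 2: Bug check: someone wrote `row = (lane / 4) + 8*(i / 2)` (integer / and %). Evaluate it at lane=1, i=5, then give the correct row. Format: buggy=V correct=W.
`(lane / 4) + 8*(i / 2)`[1,5]=>16
lane 1: grp=0 (1/4), tig=1 (1%4)
i=5: r=0+0=0, c=1*2+1+8=11
row: 16 vs 0

buggy=16 correct=0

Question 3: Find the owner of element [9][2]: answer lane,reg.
r=9->g=1,rb=1  c=2->cb=0,t=1,b0=0
L=1*4+1=5  i=0*4+1*2+0=2

5,2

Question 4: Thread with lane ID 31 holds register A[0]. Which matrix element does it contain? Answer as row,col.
7,6

L=31=>grp=31>>2=7, tig=31&3=3
[0]=>row 7+0=7  col 3·2+0+0=6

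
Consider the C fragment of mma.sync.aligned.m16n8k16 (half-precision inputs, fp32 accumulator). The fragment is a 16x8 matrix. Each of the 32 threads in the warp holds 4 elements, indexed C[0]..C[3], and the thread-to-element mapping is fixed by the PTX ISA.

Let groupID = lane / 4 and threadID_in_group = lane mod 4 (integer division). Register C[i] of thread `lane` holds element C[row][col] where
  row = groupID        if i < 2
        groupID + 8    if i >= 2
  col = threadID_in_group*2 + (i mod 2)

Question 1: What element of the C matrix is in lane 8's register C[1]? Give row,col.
lane 8=>8/4=2, 8 mod 4=0
i=1  r:2+0=>2  c:2·0+1=>1

2,1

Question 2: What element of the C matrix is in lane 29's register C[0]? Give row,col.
29: grp=7,tig=1
[0] (7+0,1*2+0) = (7,2)

7,2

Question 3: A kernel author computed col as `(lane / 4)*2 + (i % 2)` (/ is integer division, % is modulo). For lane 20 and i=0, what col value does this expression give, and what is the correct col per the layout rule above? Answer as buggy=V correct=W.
buggy=10 correct=0

`(lane / 4)*2 + (i % 2)`[20,0]->10
L=20->gid=20>>2=5, tid=20&3=0
[0]->row 5+0=5  col 0·2+0=0
col: 10 vs 0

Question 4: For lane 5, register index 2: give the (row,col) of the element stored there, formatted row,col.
9,2

lane 5→5/4=1, 5 mod 4=1
i=2  r:1+8→9  c:2·1+0→2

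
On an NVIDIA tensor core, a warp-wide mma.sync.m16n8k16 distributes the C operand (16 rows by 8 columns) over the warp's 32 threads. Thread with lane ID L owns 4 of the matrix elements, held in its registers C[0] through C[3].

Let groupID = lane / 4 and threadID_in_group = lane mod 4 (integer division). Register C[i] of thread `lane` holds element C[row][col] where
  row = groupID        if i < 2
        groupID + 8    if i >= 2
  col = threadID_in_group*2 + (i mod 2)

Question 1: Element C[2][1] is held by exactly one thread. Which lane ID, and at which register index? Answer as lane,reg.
r=2⇒gr=2,Rb=0  c=1⇒th=0,odd=1
L=2*4+0=8  i=0*2+1=1

8,1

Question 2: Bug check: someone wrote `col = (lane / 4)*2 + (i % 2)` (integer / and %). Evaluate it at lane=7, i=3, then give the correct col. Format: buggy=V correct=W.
`(lane / 4)*2 + (i % 2)`[7,3]⇒3
7: gr=1,th=3
[3] (1+8,3*2+1) = (9,7)
col: 3 vs 7

buggy=3 correct=7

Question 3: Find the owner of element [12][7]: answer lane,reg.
r=12->g=4,rb=1  c=7->t=3,b0=1
L=4*4+3=19  i=1*2+1=3

19,3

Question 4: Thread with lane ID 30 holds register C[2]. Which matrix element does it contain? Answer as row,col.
15,4

30: grp=7,tig=2
[2] (7+8,2*2+0) = (15,4)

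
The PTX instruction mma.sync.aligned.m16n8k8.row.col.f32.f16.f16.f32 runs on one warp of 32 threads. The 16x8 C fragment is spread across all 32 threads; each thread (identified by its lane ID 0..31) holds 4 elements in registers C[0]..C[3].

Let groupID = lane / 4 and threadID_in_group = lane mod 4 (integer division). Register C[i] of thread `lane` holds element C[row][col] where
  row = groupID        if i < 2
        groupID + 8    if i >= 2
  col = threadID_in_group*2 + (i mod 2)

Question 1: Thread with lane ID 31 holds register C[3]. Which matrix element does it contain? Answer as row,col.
31: gid=7,tid=3
[3] (7+8,3*2+1) = (15,7)

15,7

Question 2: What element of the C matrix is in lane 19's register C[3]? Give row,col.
L=19->g=19>>2=4, t=19&3=3
[3]->row 4+8=12  col 3·2+1=7

12,7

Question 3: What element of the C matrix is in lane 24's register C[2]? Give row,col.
24: G=6,T=0
[2] (6+8,0*2+0) = (14,0)

14,0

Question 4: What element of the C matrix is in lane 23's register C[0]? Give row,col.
lane 23: g=5 (23/4), t=3 (23%4)
i=0: r=5+0=5, c=3*2+0=6

5,6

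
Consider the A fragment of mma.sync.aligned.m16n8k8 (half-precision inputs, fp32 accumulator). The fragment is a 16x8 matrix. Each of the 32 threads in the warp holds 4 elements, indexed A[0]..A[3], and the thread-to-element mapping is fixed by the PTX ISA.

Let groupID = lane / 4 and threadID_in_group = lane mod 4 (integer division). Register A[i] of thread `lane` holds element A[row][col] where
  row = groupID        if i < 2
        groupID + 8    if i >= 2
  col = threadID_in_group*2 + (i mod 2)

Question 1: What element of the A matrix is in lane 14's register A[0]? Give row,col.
lane 14⇒14/4=3, 14 mod 4=2
i=0  r:3+0⇒3  c:2·2+0⇒4

3,4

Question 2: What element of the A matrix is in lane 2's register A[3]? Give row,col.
L=2=>grp=2>>2=0, tig=2&3=2
[3]=>row 0+8=8  col 2·2+1=5

8,5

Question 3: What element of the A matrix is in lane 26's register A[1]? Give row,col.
lane 26=>26/4=6, 26 mod 4=2
i=1  r:6+0=>6  c:2·2+1=>5

6,5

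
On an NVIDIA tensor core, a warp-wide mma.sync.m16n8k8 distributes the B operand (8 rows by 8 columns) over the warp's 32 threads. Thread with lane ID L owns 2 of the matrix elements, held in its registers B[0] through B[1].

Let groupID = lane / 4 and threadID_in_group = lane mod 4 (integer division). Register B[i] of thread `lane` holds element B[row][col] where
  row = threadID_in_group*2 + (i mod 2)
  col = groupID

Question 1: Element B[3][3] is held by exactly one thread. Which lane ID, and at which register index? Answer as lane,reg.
13,1

c=3→G=3  r=3→T=1,p=1
L=3*4+1=13  i=1=1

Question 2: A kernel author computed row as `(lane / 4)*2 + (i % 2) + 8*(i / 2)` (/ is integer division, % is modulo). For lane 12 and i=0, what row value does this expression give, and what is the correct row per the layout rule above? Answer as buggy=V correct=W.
`(lane / 4)*2 + (i % 2) + 8*(i / 2)`[12,0]=>6
lane 12: grp=3 (12/4), tig=0 (12%4)
i=0: r=0*2+0=0, c=grp=3
row: 6 vs 0

buggy=6 correct=0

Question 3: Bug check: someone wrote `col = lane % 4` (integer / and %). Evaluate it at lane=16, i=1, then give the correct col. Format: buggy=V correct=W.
buggy=0 correct=4

`lane % 4`[16,1]->0
L=16->gid=16>>2=4, tid=16&3=0
[1]->row 0·2+1=1  col gid=4
col: 0 vs 4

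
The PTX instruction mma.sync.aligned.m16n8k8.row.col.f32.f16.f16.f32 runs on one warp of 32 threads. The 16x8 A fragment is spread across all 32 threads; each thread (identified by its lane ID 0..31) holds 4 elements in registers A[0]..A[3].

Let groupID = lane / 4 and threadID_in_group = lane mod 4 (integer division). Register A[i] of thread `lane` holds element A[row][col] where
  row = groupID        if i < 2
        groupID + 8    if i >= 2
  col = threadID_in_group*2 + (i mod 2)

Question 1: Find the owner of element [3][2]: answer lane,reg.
13,0

r=3->g=3,rb=0  c=2->t=1,b0=0
L=3*4+1=13  i=0*2+0=0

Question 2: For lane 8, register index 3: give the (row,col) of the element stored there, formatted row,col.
10,1

lane 8: gr=2 (8/4), th=0 (8%4)
i=3: r=2+8=10, c=0*2+1=1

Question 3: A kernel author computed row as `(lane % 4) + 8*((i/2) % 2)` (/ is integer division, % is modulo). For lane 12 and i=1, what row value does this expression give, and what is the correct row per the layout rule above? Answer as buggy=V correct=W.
buggy=0 correct=3

`(lane % 4) + 8*((i/2) % 2)`[12,1]->0
L=12->g=12>>2=3, t=12&3=0
[1]->row 3+0=3  col 0·2+1=1
row: 0 vs 3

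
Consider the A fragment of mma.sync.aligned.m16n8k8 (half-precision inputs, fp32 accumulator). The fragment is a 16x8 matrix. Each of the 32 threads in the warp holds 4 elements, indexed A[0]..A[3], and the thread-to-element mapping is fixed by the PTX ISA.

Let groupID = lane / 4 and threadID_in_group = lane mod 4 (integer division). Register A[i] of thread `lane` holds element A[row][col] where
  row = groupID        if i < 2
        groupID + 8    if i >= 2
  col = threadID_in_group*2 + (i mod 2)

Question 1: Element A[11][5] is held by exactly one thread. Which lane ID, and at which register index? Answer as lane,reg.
14,3

r: 11->gid=3,r8=1  c: 5->tid=2,i&1=1
L=3*4+2=14  i=1*2+1=3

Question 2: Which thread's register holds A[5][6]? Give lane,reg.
r=5→G=5,rhi=0  c=6→T=3,p=0
L=5*4+3=23  i=0*2+0=0

23,0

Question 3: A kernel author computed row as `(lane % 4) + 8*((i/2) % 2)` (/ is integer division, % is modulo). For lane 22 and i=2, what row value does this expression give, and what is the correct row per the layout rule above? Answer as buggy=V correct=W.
`(lane % 4) + 8*((i/2) % 2)`[22,2]⇒10
22: gr=5,th=2
[2] (5+8,2*2+0) = (13,4)
row: 10 vs 13

buggy=10 correct=13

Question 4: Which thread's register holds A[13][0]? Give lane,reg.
20,2

r:13=>grp=5,rB=1  c:0=>tig=0,lo=0
L=5*4+0=20  i=1*2+0=2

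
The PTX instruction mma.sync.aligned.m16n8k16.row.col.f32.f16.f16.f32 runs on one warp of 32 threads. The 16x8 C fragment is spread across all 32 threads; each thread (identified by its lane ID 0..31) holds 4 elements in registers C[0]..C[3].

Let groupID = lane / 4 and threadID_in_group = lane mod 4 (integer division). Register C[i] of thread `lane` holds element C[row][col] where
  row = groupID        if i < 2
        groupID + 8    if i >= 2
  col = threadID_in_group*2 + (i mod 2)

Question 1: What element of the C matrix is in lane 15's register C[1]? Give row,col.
3,7

15: gr=3,th=3
[1] (3+0,3*2+1) = (3,7)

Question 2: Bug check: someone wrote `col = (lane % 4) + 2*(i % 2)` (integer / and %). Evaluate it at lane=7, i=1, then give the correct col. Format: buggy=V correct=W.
`(lane % 4) + 2*(i % 2)`[7,1]→5
lane 7: G=1 (7/4), T=3 (7%4)
i=1: r=1+0=1, c=3*2+1=7
col: 5 vs 7

buggy=5 correct=7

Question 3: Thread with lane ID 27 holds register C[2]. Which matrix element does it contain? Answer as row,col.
14,6

27: gr=6,th=3
[2] (6+8,3*2+0) = (14,6)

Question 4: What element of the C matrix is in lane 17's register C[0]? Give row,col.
4,2

L=17=>grp=17>>2=4, tig=17&3=1
[0]=>row 4+0=4  col 1·2+0=2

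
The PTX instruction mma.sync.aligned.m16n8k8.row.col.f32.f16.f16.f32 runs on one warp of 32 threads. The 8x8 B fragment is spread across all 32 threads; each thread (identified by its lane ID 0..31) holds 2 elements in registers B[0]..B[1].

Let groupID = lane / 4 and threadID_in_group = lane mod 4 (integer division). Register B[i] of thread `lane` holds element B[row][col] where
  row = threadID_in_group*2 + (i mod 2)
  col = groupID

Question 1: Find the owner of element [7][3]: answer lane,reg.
c: 3->gid=3  r: 7->tid=3,i&1=1
L=3*4+3=15  i=1=1

15,1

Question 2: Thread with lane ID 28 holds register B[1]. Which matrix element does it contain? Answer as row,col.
1,7

28: g=7,t=0
[1] (0*2+1,7) = (1,7)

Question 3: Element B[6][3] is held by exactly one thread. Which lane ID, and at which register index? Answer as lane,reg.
15,0

c:3=>grp=3  r:6=>tig=3,lo=0
L=3*4+3=15  i=0=0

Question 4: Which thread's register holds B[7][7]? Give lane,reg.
c: 7->gid=7  r: 7->tid=3,i&1=1
L=7*4+3=31  i=1=1

31,1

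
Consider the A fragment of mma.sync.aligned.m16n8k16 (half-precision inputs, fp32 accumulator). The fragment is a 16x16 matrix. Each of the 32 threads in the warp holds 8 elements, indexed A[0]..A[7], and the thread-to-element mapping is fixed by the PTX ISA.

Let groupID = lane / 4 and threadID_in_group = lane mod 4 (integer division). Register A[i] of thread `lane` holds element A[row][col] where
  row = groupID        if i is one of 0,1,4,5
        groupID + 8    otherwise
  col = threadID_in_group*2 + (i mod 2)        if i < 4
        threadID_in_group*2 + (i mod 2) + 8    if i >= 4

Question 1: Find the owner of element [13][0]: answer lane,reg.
r: 13->gid=5,r8=1  c: 0->c8=0,tid=0,i&1=0
L=5*4+0=20  i=0*4+1*2+0=2

20,2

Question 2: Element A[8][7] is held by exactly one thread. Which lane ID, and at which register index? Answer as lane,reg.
3,3

r=8→G=0,rhi=1  c=7→chi=0,T=3,p=1
L=0*4+3=3  i=0*4+1*2+1=3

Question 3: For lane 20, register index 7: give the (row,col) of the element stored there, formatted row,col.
13,9

lane 20->20/4=5, 20 mod 4=0
i=7  r:5+8->13  c:2·0+1+8->9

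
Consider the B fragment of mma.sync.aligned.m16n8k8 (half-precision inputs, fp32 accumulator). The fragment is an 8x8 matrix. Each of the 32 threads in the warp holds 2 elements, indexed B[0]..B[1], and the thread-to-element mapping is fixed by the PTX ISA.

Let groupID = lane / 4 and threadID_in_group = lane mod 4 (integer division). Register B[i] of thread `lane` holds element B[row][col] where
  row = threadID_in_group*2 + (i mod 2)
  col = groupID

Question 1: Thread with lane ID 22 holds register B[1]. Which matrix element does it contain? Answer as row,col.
22: gr=5,th=2
[1] (2*2+1,5) = (5,5)

5,5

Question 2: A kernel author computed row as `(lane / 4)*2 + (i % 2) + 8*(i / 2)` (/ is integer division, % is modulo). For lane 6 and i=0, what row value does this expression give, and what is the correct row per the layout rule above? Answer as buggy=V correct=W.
`(lane / 4)*2 + (i % 2) + 8*(i / 2)`[6,0]=>2
lane 6=>6/4=1, 6 mod 4=2
i=0  r:2·2+0=>4  c:1
row: 2 vs 4

buggy=2 correct=4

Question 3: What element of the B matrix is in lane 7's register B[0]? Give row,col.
lane 7->7/4=1, 7 mod 4=3
i=0  r:2·3+0->6  c:1

6,1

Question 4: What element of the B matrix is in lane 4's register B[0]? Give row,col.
lane 4: gid=1 (4/4), tid=0 (4%4)
i=0: r=0*2+0=0, c=gid=1

0,1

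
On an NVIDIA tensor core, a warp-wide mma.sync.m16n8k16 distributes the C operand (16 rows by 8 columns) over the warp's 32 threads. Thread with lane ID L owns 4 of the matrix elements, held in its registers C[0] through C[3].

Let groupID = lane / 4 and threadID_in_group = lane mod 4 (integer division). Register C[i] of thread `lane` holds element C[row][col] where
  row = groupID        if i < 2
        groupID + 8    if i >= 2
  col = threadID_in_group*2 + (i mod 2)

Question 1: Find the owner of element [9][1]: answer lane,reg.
r: 9->gid=1,r8=1  c: 1->tid=0,i&1=1
L=1*4+0=4  i=1*2+1=3

4,3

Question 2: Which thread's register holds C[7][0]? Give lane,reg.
28,0

r=7→G=7,rhi=0  c=0→T=0,p=0
L=7*4+0=28  i=0*2+0=0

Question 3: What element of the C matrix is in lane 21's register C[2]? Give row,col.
21: gr=5,th=1
[2] (5+8,1*2+0) = (13,2)

13,2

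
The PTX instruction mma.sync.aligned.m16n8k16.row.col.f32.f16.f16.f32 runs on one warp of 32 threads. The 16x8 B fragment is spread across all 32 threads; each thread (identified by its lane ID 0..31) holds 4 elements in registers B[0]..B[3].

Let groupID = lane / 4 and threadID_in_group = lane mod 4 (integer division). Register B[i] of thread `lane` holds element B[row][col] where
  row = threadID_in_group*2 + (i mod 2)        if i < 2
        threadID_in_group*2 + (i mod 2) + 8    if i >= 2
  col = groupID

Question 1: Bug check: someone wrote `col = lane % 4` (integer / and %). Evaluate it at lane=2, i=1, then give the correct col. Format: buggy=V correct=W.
`lane % 4`[2,1]⇒2
2: gr=0,th=2
[1] (2*2+1+0,0) = (5,0)
col: 2 vs 0

buggy=2 correct=0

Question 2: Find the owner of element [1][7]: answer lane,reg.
c:7=>grp=7  r:1=>rB=0,tig=0,lo=1
L=7*4+0=28  i=0*2+1=1

28,1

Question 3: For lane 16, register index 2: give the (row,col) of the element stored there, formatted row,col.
8,4

lane 16: g=4 (16/4), t=0 (16%4)
i=2: r=0*2+0+8=8, c=g=4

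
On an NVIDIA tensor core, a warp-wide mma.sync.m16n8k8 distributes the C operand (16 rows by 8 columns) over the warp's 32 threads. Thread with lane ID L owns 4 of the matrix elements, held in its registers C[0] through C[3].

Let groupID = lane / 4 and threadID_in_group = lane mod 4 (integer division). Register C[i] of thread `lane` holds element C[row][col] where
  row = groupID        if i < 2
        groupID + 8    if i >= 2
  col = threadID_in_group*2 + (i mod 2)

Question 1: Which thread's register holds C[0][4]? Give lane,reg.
2,0

r=0->g=0,rb=0  c=4->t=2,b0=0
L=0*4+2=2  i=0*2+0=0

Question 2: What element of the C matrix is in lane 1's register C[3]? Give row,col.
lane 1->1/4=0, 1 mod 4=1
i=3  r:0+8->8  c:2·1+1->3

8,3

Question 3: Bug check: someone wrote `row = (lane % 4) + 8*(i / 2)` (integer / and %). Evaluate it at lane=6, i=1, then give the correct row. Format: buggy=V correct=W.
buggy=2 correct=1

`(lane % 4) + 8*(i / 2)`[6,1]⇒2
L=6⇒gr=6>>2=1, th=6&3=2
[1]⇒row 1+0=1  col 2·2+1=5
row: 2 vs 1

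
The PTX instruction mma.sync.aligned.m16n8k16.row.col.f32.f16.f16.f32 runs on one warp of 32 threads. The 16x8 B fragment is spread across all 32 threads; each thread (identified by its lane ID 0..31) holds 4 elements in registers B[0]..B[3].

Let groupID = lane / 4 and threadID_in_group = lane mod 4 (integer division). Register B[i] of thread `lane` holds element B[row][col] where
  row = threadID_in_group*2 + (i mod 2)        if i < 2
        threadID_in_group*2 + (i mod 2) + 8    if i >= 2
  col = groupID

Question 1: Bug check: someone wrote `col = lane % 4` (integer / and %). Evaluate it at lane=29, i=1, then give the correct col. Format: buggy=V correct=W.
`lane % 4`[29,1]->1
lane 29: g=7 (29/4), t=1 (29%4)
i=1: r=1*2+1+0=3, c=g=7
col: 1 vs 7

buggy=1 correct=7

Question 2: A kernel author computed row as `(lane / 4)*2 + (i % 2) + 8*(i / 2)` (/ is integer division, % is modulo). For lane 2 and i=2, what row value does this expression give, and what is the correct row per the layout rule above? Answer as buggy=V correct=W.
`(lane / 4)*2 + (i % 2) + 8*(i / 2)`[2,2]=>8
2: grp=0,tig=2
[2] (2*2+0+8,0) = (12,0)
row: 8 vs 12

buggy=8 correct=12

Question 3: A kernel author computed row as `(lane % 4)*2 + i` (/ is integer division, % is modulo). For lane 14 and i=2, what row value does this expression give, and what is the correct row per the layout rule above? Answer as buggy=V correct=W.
buggy=6 correct=12

`(lane % 4)*2 + i`[14,2]=>6
lane 14=>14/4=3, 14 mod 4=2
i=2  r:2·2+0+8=>12  c:3
row: 6 vs 12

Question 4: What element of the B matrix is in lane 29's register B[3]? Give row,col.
11,7

lane 29: gr=7 (29/4), th=1 (29%4)
i=3: r=1*2+1+8=11, c=gr=7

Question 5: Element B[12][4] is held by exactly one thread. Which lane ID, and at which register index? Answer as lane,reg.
18,2

c=4⇒gr=4  r=12⇒Rb=1,th=2,odd=0
L=4*4+2=18  i=1*2+0=2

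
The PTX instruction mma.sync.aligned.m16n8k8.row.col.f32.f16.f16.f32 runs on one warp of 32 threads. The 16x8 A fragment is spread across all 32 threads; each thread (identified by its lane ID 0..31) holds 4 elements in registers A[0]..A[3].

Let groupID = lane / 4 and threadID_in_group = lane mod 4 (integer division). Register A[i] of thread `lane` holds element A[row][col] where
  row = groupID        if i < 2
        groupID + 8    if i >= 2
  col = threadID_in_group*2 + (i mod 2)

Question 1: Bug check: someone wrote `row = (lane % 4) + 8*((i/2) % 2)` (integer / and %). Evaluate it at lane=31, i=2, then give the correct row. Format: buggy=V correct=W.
buggy=11 correct=15

`(lane % 4) + 8*((i/2) % 2)`[31,2]=>11
L=31=>grp=31>>2=7, tig=31&3=3
[2]=>row 7+8=15  col 3·2+0=6
row: 11 vs 15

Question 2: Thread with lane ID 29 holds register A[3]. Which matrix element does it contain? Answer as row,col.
29: g=7,t=1
[3] (7+8,1*2+1) = (15,3)

15,3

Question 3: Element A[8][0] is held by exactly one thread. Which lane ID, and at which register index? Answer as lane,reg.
0,2

r=8->g=0,rb=1  c=0->t=0,b0=0
L=0*4+0=0  i=1*2+0=2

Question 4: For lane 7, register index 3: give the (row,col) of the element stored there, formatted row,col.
9,7

lane 7⇒7/4=1, 7 mod 4=3
i=3  r:1+8⇒9  c:2·3+1⇒7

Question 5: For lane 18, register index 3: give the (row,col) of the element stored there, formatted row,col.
12,5

lane 18: gr=4 (18/4), th=2 (18%4)
i=3: r=4+8=12, c=2*2+1=5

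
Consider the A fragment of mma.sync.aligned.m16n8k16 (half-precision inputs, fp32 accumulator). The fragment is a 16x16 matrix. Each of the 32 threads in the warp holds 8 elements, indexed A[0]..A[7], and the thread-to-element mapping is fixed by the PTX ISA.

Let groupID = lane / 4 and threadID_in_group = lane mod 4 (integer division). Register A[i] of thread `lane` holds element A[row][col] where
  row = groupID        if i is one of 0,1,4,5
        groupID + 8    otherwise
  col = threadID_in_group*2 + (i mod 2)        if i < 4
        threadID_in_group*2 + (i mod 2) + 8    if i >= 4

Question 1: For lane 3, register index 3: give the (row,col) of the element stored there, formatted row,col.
8,7

L=3->g=3>>2=0, t=3&3=3
[3]->row 0+8=8  col 3·2+1+0=7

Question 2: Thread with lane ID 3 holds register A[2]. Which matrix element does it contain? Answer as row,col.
8,6

lane 3: gr=0 (3/4), th=3 (3%4)
i=2: r=0+8=8, c=3*2+0+0=6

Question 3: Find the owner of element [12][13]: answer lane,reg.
r:12=>grp=4,rB=1  c:13=>cB=1,tig=2,lo=1
L=4*4+2=18  i=1*4+1*2+1=7

18,7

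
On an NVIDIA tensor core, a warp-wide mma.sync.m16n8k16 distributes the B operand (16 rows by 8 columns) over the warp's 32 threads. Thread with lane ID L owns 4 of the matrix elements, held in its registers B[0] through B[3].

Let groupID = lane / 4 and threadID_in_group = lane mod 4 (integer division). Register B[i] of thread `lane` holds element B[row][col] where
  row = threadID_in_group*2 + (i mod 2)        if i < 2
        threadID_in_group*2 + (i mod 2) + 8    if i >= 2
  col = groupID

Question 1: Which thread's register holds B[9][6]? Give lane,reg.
24,3

c:6=>grp=6  r:9=>rB=1,tig=0,lo=1
L=6*4+0=24  i=1*2+1=3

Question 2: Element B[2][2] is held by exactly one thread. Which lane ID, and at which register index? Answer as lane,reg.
c: 2->gid=2  r: 2->r8=0,tid=1,i&1=0
L=2*4+1=9  i=0*2+0=0

9,0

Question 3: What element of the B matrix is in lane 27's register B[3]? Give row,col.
15,6

27: gr=6,th=3
[3] (3*2+1+8,6) = (15,6)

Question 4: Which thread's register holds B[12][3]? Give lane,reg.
c: 3->gid=3  r: 12->r8=1,tid=2,i&1=0
L=3*4+2=14  i=1*2+0=2

14,2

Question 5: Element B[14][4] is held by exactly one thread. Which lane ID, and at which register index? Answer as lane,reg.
c: 4->gid=4  r: 14->r8=1,tid=3,i&1=0
L=4*4+3=19  i=1*2+0=2

19,2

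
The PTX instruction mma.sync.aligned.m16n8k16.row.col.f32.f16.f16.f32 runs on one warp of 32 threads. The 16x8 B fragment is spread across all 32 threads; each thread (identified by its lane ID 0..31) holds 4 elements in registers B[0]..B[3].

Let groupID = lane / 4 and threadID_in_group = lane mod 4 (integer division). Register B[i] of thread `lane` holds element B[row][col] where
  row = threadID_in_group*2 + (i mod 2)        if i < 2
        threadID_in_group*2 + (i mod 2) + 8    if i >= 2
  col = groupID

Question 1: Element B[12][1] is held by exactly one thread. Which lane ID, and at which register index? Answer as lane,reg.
c=1->g=1  r=12->rb=1,t=2,b0=0
L=1*4+2=6  i=1*2+0=2

6,2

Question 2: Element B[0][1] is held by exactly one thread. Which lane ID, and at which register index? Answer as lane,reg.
4,0

c=1→G=1  r=0→rhi=0,T=0,p=0
L=1*4+0=4  i=0*2+0=0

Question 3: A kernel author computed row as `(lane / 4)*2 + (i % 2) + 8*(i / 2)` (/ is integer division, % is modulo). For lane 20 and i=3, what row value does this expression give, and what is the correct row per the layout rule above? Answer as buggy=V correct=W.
buggy=19 correct=9

`(lane / 4)*2 + (i % 2) + 8*(i / 2)`[20,3]->19
lane 20: g=5 (20/4), t=0 (20%4)
i=3: r=0*2+1+8=9, c=g=5
row: 19 vs 9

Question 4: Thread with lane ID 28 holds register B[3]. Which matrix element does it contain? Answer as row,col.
lane 28->28/4=7, 28 mod 4=0
i=3  r:2·0+1+8->9  c:7

9,7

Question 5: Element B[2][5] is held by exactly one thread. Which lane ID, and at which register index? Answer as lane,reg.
c=5→G=5  r=2→rhi=0,T=1,p=0
L=5*4+1=21  i=0*2+0=0

21,0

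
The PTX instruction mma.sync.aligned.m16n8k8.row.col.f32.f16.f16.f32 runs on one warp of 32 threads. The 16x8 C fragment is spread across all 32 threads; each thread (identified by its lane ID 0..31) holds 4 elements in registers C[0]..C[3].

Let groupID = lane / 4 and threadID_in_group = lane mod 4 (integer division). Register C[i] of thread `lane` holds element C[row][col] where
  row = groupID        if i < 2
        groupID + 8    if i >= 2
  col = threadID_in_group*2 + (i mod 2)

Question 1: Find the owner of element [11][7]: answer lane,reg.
r=11→G=3,rhi=1  c=7→T=3,p=1
L=3*4+3=15  i=1*2+1=3

15,3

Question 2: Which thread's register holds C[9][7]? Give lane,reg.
r=9->g=1,rb=1  c=7->t=3,b0=1
L=1*4+3=7  i=1*2+1=3

7,3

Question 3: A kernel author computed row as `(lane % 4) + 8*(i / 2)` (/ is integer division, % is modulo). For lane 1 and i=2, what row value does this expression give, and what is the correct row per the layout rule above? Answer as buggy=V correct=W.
`(lane % 4) + 8*(i / 2)`[1,2]->9
lane 1: g=0 (1/4), t=1 (1%4)
i=2: r=0+8=8, c=1*2+0=2
row: 9 vs 8

buggy=9 correct=8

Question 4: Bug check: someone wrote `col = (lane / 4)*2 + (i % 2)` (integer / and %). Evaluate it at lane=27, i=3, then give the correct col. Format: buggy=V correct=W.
`(lane / 4)*2 + (i % 2)`[27,3]->13
L=27->g=27>>2=6, t=27&3=3
[3]->row 6+8=14  col 3·2+1=7
col: 13 vs 7

buggy=13 correct=7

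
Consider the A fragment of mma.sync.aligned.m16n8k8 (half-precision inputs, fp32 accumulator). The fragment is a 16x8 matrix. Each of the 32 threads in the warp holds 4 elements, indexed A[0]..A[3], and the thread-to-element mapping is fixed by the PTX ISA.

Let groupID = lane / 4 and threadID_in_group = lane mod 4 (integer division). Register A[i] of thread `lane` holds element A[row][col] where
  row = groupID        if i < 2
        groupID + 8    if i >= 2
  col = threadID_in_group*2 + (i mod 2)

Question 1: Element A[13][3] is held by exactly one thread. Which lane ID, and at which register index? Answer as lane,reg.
21,3

r:13=>grp=5,rB=1  c:3=>tig=1,lo=1
L=5*4+1=21  i=1*2+1=3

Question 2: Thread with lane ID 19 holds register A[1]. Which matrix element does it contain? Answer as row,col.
lane 19: gid=4 (19/4), tid=3 (19%4)
i=1: r=4+0=4, c=3*2+1=7

4,7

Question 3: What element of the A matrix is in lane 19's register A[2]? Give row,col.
L=19=>grp=19>>2=4, tig=19&3=3
[2]=>row 4+8=12  col 3·2+0=6

12,6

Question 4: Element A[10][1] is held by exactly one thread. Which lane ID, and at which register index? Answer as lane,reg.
r: 10->gid=2,r8=1  c: 1->tid=0,i&1=1
L=2*4+0=8  i=1*2+1=3

8,3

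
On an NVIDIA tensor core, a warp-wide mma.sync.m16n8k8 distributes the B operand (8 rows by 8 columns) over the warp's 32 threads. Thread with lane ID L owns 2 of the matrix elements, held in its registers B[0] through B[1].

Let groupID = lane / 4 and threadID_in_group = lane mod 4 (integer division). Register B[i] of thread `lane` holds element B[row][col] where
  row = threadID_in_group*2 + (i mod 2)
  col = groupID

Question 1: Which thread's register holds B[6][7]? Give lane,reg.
c=7->g=7  r=6->t=3,b0=0
L=7*4+3=31  i=0=0

31,0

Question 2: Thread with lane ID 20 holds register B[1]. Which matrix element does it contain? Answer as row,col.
1,5

lane 20→20/4=5, 20 mod 4=0
i=1  r:2·0+1→1  c:5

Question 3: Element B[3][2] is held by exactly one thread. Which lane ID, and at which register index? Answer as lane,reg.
9,1

c:2=>grp=2  r:3=>tig=1,lo=1
L=2*4+1=9  i=1=1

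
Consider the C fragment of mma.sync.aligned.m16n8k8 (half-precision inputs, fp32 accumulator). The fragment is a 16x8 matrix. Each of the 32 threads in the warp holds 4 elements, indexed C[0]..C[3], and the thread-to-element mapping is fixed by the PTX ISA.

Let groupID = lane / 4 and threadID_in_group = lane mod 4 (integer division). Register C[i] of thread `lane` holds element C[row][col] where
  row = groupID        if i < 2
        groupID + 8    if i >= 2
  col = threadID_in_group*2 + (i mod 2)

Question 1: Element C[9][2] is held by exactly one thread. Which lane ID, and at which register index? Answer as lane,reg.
5,2

r: 9->gid=1,r8=1  c: 2->tid=1,i&1=0
L=1*4+1=5  i=1*2+0=2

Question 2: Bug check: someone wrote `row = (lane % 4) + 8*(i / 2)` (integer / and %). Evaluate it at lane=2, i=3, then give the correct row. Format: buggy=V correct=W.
`(lane % 4) + 8*(i / 2)`[2,3]→10
lane 2→2/4=0, 2 mod 4=2
i=3  r:0+8→8  c:2·2+1→5
row: 10 vs 8

buggy=10 correct=8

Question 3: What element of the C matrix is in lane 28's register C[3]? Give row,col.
28: grp=7,tig=0
[3] (7+8,0*2+1) = (15,1)

15,1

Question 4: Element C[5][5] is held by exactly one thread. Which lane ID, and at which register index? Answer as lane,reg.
22,1

r=5->g=5,rb=0  c=5->t=2,b0=1
L=5*4+2=22  i=0*2+1=1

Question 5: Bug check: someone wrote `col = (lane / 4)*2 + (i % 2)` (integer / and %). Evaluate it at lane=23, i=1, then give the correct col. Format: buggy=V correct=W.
buggy=11 correct=7

`(lane / 4)*2 + (i % 2)`[23,1]->11
lane 23->23/4=5, 23 mod 4=3
i=1  r:5+0->5  c:2·3+1->7
col: 11 vs 7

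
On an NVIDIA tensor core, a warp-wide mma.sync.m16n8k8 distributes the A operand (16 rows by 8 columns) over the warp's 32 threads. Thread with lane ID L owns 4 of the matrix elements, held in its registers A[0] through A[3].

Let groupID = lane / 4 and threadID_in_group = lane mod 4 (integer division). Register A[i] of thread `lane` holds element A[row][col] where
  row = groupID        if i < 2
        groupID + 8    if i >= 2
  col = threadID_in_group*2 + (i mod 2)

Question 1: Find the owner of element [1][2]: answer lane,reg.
r: 1->gid=1,r8=0  c: 2->tid=1,i&1=0
L=1*4+1=5  i=0*2+0=0

5,0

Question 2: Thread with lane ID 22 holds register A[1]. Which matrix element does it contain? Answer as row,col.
22: gr=5,th=2
[1] (5+0,2*2+1) = (5,5)

5,5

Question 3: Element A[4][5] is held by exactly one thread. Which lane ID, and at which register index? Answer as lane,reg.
18,1

r=4->g=4,rb=0  c=5->t=2,b0=1
L=4*4+2=18  i=0*2+1=1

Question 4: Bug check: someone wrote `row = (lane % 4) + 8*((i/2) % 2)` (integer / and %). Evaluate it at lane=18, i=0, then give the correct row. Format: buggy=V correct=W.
buggy=2 correct=4

`(lane % 4) + 8*((i/2) % 2)`[18,0]⇒2
lane 18⇒18/4=4, 18 mod 4=2
i=0  r:4+0⇒4  c:2·2+0⇒4
row: 2 vs 4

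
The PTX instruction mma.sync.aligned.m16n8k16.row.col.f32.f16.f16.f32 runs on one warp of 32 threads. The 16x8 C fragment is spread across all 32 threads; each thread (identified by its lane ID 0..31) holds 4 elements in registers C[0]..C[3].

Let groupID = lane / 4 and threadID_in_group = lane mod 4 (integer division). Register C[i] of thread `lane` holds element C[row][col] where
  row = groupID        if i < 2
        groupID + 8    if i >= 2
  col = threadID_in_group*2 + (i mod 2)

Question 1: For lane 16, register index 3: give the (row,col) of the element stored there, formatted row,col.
lane 16⇒16/4=4, 16 mod 4=0
i=3  r:4+8⇒12  c:2·0+1⇒1

12,1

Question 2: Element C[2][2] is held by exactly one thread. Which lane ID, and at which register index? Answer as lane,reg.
r=2->g=2,rb=0  c=2->t=1,b0=0
L=2*4+1=9  i=0*2+0=0

9,0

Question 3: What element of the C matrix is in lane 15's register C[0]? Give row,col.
3,6

L=15->g=15>>2=3, t=15&3=3
[0]->row 3+0=3  col 3·2+0=6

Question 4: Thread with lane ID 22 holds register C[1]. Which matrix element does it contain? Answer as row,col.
5,5

lane 22: gid=5 (22/4), tid=2 (22%4)
i=1: r=5+0=5, c=2*2+1=5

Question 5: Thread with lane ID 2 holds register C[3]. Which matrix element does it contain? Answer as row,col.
L=2⇒gr=2>>2=0, th=2&3=2
[3]⇒row 0+8=8  col 2·2+1=5

8,5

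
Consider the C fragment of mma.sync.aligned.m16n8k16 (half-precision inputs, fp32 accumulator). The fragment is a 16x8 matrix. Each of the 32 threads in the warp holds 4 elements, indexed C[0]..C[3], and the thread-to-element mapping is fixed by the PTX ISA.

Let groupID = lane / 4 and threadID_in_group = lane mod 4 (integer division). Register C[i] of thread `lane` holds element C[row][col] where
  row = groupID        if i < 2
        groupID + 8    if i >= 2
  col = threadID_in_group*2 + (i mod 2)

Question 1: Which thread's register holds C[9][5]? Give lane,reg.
6,3

r=9->g=1,rb=1  c=5->t=2,b0=1
L=1*4+2=6  i=1*2+1=3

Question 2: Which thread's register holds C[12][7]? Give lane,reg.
19,3

r=12⇒gr=4,Rb=1  c=7⇒th=3,odd=1
L=4*4+3=19  i=1*2+1=3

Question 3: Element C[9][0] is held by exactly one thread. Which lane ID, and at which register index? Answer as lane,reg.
4,2

r=9⇒gr=1,Rb=1  c=0⇒th=0,odd=0
L=1*4+0=4  i=1*2+0=2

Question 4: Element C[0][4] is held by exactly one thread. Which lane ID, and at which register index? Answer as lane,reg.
r=0->g=0,rb=0  c=4->t=2,b0=0
L=0*4+2=2  i=0*2+0=0

2,0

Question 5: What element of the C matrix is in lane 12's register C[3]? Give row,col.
11,1

lane 12->12/4=3, 12 mod 4=0
i=3  r:3+8->11  c:2·0+1->1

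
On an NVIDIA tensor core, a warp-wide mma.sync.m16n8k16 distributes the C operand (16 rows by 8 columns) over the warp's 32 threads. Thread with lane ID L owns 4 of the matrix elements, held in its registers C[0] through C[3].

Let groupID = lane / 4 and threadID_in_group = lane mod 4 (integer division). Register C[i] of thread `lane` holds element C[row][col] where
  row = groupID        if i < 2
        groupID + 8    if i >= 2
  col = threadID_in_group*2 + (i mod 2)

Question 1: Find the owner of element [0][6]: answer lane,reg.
r: 0->gid=0,r8=0  c: 6->tid=3,i&1=0
L=0*4+3=3  i=0*2+0=0

3,0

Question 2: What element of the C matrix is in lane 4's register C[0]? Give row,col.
1,0

4: gr=1,th=0
[0] (1+0,0*2+0) = (1,0)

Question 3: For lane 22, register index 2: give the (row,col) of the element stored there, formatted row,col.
lane 22→22/4=5, 22 mod 4=2
i=2  r:5+8→13  c:2·2+0→4

13,4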